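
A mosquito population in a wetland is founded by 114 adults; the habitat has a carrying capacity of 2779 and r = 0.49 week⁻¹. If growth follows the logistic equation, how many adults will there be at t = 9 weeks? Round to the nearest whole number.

2164 adults

A = (K − N₀)/N₀ = (2779 − 114)/114 = 23.377.
N(t) = K/(1 + A·e^(−rt)) = 2779/(1 + 23.377×e^(−0.49×9)).
e^(−4.41) = 0.012155; denominator = 1 + 23.377×0.012155 = 1.2842.
N = 2779/1.2842 = 2164.07.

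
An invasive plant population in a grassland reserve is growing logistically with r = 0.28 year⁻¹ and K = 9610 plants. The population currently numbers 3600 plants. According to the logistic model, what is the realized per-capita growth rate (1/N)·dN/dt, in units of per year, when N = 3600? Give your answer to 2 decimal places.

(1/N)·dN/dt = r(1 − N/K) = 0.28 × (1 − 3600/9610).
= 0.28 × 0.62539 = 0.17511.

0.18 per year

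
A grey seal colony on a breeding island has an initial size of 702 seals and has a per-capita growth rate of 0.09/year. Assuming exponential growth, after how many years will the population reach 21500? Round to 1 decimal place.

38.0 years

Set N₀·e^(rt) = 21500: e^(0.09·t) = 21500/702 = 30.627.
0.09·t = ln(30.627) = 3.4219, so t = 3.4219/0.09 = 38.021.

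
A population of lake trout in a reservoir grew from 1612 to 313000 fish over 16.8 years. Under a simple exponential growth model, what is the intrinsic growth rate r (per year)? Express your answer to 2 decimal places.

0.31 per year

From N(t) = N₀·e^(rt): e^(r·16.8) = 313000/1612 = 194.17.
r·16.8 = ln(194.17) = 5.2687, so r = 5.2687/16.8 = 0.31361.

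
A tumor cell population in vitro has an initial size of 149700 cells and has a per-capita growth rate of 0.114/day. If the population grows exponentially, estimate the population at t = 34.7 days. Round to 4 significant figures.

N(t) = N₀·e^(rt) = 149700 × e^(0.114×34.7) = 149700 × e^3.956.
e^3.956 ≈ 52.237, so N ≈ 149700 × 52.237 = 7.819949×10^6.

7820000 cells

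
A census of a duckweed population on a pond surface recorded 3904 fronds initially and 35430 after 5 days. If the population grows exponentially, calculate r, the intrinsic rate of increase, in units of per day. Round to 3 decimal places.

From N(t) = N₀·e^(rt): e^(r·5) = 35430/3904 = 9.0753.
r·5 = ln(9.0753) = 2.2056, so r = 2.2056/5 = 0.44111.

0.441 per day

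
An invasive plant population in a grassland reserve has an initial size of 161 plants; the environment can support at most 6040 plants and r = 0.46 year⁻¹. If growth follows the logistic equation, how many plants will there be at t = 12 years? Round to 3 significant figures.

A = (K − N₀)/N₀ = (6040 − 161)/161 = 36.516.
N(t) = K/(1 + A·e^(−rt)) = 6040/(1 + 36.516×e^(−0.46×12)).
e^(−5.52) = 0.0040058; denominator = 1 + 36.516×0.0040058 = 1.1463.
N = 6040/1.1463 = 5269.24.

5270 plants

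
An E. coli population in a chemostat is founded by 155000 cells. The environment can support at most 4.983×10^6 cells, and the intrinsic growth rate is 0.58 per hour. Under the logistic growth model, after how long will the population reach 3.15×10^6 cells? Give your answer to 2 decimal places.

A = (K − N₀)/N₀ = (4.983×10^6 − 155000)/155000 = 31.148.
Solve 4.983×10^6/(1 + 31.148·e^(−0.58t)) = 3.15×10^6: 1 + 31.148·e^(−0.58t) = 1.5819, so e^(−0.58t) = 0.0186817.
−0.58·t = ln(0.0186817) = -3.9802, so t = 3.9802/0.58 = 6.8624.

6.86 hours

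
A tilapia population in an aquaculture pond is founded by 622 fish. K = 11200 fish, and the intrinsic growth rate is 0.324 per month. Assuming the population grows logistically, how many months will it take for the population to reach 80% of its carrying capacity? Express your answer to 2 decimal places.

A = (K − N₀)/N₀ = (11200 − 622)/622 = 17.006.
Solve 11200/(1 + 17.006·e^(−0.324t)) = 8960: 1 + 17.006·e^(−0.324t) = 1.25, so e^(−0.324t) = 0.0147003.
−0.324·t = ln(0.0147003) = -4.2199, so t = 4.2199/0.324 = 13.024.

13.02 months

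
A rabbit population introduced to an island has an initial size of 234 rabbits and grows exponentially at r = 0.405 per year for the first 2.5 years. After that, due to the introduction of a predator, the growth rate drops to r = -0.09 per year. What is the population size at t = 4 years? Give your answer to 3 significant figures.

Phase 1: N(2.5) = 234·e^(0.405×2.5) = 234·e^1.013 = 644.079.
Phase 2 runs for 4 − 2.5 = 1.5 years at r = -0.09.
N(4) = 644.079·e^(-0.09×1.5) = 644.079·e^-0.135 = 562.742.

563 rabbits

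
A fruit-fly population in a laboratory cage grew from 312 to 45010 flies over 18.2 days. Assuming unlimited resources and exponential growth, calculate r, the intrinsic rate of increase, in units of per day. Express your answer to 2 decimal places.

From N(t) = N₀·e^(rt): e^(r·18.2) = 45010/312 = 144.26.
r·18.2 = ln(144.26) = 4.9716, so r = 4.9716/18.2 = 0.27317.

0.27 per day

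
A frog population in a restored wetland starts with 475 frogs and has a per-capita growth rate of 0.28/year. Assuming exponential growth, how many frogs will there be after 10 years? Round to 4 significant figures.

N(t) = N₀·e^(rt) = 475 × e^(0.28×10) = 475 × e^2.8.
e^2.8 ≈ 16.445, so N ≈ 475 × 16.445 = 7811.21.

7811 frogs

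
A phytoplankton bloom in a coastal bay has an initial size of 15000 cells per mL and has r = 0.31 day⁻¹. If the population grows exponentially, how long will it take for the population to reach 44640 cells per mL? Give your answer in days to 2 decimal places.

3.52 days

Set N₀·e^(rt) = 44640: e^(0.31·t) = 44640/15000 = 2.976.
0.31·t = ln(2.976) = 1.0906, so t = 1.0906/0.31 = 3.518.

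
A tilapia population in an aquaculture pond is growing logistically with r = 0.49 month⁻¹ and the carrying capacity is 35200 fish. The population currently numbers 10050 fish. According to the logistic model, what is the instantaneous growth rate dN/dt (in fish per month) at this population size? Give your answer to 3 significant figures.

dN/dt = rN(1 − N/K) = 0.49 × 10050 × (1 − 10050/35200).
1 − 10050/35200 = 0.71449; dN/dt = 0.49 × 10050 × 0.71449 = 3518.5.

3520 fish per month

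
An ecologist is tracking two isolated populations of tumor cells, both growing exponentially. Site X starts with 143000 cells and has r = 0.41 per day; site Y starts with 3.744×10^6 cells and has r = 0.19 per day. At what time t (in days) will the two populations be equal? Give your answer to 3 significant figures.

14.8 days

Set 143000·e^(0.41t) = 3.744×10^6·e^(0.19t).
e^((0.41 − 0.19)t) = 3.744×10^6/143000 → e^(0.22·t) = 26.182.
0.22·t = ln(26.182) = 3.2651, so t = 3.2651/0.22 = 14.841.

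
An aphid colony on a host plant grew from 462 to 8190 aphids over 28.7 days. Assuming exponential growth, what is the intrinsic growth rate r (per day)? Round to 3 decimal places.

From N(t) = N₀·e^(rt): e^(r·28.7) = 8190/462 = 17.727.
r·28.7 = ln(17.727) = 2.8751, so r = 2.8751/28.7 = 0.10018.

0.100 per day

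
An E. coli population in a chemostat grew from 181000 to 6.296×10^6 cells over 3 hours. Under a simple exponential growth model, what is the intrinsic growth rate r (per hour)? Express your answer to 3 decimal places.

From N(t) = N₀·e^(rt): e^(r·3) = 6.296×10^6/181000 = 34.785.
r·3 = ln(34.785) = 3.5492, so r = 3.5492/3 = 1.1831.

1.183 per hour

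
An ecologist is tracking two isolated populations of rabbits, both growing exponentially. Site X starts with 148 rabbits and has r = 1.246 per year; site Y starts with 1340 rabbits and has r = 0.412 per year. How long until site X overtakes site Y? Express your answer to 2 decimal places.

2.64 years

Set 148·e^(1.246t) = 1340·e^(0.412t).
e^((1.246 − 0.412)t) = 1340/148 → e^(0.834·t) = 9.0541.
0.834·t = ln(9.0541) = 2.2032, so t = 2.2032/0.834 = 2.6417.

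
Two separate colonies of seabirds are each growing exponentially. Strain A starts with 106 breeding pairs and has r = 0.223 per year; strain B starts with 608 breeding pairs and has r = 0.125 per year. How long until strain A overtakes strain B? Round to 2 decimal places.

Set 106·e^(0.223t) = 608·e^(0.125t).
e^((0.223 − 0.125)t) = 608/106 → e^(0.098·t) = 5.7358.
0.098·t = ln(5.7358) = 1.7467, so t = 1.7467/0.098 = 17.824.

17.82 years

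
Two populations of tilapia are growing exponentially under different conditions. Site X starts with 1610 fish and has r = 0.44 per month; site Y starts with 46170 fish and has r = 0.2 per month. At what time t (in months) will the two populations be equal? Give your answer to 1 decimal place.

14.0 months

Set 1610·e^(0.44t) = 46170·e^(0.2t).
e^((0.44 − 0.2)t) = 46170/1610 → e^(0.24·t) = 28.677.
0.24·t = ln(28.677) = 3.3561, so t = 3.3561/0.24 = 13.984.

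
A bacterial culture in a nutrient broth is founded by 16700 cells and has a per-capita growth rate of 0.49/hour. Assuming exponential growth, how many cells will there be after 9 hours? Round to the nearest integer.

N(t) = N₀·e^(rt) = 16700 × e^(0.49×9) = 16700 × e^4.41.
e^4.41 ≈ 82.269, so N ≈ 16700 × 82.269 = 1.3739×10^6.

1373900 cells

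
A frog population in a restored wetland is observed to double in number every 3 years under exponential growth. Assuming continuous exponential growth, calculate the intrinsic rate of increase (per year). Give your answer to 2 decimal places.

r = ln(2)/t_d = 0.6931/3 = 0.23105.

0.23 per year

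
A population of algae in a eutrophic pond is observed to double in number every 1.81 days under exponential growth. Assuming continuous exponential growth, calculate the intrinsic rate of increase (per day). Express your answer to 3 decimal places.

0.383 per day

r = ln(2)/t_d = 0.6931/1.81 = 0.38295.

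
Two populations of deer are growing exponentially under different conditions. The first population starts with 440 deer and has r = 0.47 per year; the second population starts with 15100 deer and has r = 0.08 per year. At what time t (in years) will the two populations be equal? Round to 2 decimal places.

9.07 years

Set 440·e^(0.47t) = 15100·e^(0.08t).
e^((0.47 − 0.08)t) = 15100/440 → e^(0.39·t) = 34.318.
0.39·t = ln(34.318) = 3.5357, so t = 3.5357/0.39 = 9.0658.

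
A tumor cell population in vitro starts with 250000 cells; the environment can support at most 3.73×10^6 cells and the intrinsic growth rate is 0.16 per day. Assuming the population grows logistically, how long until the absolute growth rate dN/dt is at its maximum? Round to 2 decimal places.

16.46 days

Logistic growth is fastest at N = K/2 = 1.865×10^6.
A = (K − N₀)/N₀ = 13.92. Set K/(1 + A·e^(−rt)) = K/2 → A·e^(−rt) = 1.
e^(−0.16t) = 1/13.92 = 0.0718391, so t = ln(13.92)/0.16 = 2.6333/0.16 = 16.458.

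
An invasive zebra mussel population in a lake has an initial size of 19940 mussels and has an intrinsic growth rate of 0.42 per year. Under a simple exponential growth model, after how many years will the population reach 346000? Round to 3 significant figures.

6.79 years

Set N₀·e^(rt) = 346000: e^(0.42·t) = 346000/19940 = 17.352.
0.42·t = ln(17.352) = 2.8537, so t = 2.8537/0.42 = 6.7946.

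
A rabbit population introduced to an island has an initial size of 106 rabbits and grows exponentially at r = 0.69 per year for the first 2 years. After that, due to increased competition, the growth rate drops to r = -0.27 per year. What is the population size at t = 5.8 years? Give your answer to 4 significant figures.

Phase 1: N(2) = 106·e^(0.69×2) = 106·e^1.38 = 421.34.
Phase 2 runs for 5.8 − 2 = 3.8 years at r = -0.27.
N(5.8) = 421.34·e^(-0.27×3.8) = 421.34·e^-1.026 = 151.024.

151.0 rabbits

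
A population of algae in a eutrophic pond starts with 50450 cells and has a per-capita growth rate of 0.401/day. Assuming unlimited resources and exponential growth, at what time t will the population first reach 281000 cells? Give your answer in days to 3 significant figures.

Set N₀·e^(rt) = 281000: e^(0.401·t) = 281000/50450 = 5.5699.
0.401·t = ln(5.5699) = 1.7174, so t = 1.7174/0.401 = 4.2827.

4.28 days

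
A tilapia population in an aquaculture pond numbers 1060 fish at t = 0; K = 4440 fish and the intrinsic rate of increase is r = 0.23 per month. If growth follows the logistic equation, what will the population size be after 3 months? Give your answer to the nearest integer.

1708 fish

A = (K − N₀)/N₀ = (4440 − 1060)/1060 = 3.1887.
N(t) = K/(1 + A·e^(−rt)) = 4440/(1 + 3.1887×e^(−0.23×3)).
e^(−0.69) = 0.50158; denominator = 1 + 3.1887×0.50158 = 2.5994.
N = 4440/2.5994 = 1708.11.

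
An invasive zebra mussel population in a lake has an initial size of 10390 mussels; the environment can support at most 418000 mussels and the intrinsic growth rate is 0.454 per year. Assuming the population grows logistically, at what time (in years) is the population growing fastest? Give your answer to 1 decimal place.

Logistic growth is fastest at N = K/2 = 209000.
A = (K − N₀)/N₀ = 39.231. Set K/(1 + A·e^(−rt)) = K/2 → A·e^(−rt) = 1.
e^(−0.454t) = 1/39.231 = 0.0254901, so t = ln(39.231)/0.454 = 3.6695/0.454 = 8.0825.

8.1 years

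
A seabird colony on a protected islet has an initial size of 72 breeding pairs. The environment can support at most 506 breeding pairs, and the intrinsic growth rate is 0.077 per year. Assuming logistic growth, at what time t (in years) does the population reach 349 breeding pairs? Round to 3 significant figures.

A = (K − N₀)/N₀ = (506 − 72)/72 = 6.0278.
Solve 506/(1 + 6.0278·e^(−0.077t)) = 349: 1 + 6.0278·e^(−0.077t) = 1.4499, so e^(−0.077t) = 0.0746306.
−0.077·t = ln(0.0746306) = -2.5952, so t = 2.5952/0.077 = 33.704.

33.7 years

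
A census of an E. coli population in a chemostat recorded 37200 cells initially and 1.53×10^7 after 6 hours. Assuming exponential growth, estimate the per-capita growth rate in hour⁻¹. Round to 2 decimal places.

1.00 per hour

From N(t) = N₀·e^(rt): e^(r·6) = 1.53×10^7/37200 = 411.29.
r·6 = ln(411.29) = 6.0193, so r = 6.0193/6 = 1.0032.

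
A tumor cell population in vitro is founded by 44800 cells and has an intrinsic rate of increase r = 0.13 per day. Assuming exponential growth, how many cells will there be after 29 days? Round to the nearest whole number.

N(t) = N₀·e^(rt) = 44800 × e^(0.13×29) = 44800 × e^3.77.
e^3.77 ≈ 43.38, so N ≈ 44800 × 43.38 = 1.943427×10^6.

1943427 cells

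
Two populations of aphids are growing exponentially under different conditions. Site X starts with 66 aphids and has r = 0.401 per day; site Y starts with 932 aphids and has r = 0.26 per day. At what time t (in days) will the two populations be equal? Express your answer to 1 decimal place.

18.8 days

Set 66·e^(0.401t) = 932·e^(0.26t).
e^((0.401 − 0.26)t) = 932/66 → e^(0.141·t) = 14.121.
0.141·t = ln(14.121) = 2.6477, so t = 2.6477/0.141 = 18.778.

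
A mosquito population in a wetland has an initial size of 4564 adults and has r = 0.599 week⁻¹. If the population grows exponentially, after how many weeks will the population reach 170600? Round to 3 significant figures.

Set N₀·e^(rt) = 170600: e^(0.599·t) = 170600/4564 = 37.379.
0.599·t = ln(37.379) = 3.6211, so t = 3.6211/0.599 = 6.0453.

6.05 weeks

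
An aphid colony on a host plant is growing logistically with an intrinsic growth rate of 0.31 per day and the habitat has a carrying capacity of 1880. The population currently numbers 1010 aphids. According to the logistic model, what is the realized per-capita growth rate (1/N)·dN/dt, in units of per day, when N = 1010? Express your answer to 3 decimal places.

0.143 per day

(1/N)·dN/dt = r(1 − N/K) = 0.31 × (1 − 1010/1880).
= 0.31 × 0.46277 = 0.14346.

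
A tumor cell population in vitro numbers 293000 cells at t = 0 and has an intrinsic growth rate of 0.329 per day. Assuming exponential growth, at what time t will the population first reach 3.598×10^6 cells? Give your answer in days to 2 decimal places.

7.62 days

Set N₀·e^(rt) = 3.598×10^6: e^(0.329·t) = 3.598×10^6/293000 = 12.28.
0.329·t = ln(12.28) = 2.508, so t = 2.508/0.329 = 7.623.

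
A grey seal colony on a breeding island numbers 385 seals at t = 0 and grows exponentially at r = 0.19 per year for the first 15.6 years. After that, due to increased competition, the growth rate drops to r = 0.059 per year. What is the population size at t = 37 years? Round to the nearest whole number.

26366 seals

Phase 1: N(15.6) = 385·e^(0.19×15.6) = 385·e^2.964 = 7459.5.
Phase 2 runs for 37 − 15.6 = 21.4 years at r = 0.059.
N(37) = 7459.5·e^(0.059×21.4) = 7459.5·e^1.263 = 26366.3.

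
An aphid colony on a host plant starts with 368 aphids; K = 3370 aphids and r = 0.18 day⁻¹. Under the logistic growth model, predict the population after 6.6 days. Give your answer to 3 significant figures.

967 aphids

A = (K − N₀)/N₀ = (3370 − 368)/368 = 8.1576.
N(t) = K/(1 + A·e^(−rt)) = 3370/(1 + 8.1576×e^(−0.18×6.6)).
e^(−1.188) = 0.30483; denominator = 1 + 8.1576×0.30483 = 3.4867.
N = 3370/3.4867 = 966.534.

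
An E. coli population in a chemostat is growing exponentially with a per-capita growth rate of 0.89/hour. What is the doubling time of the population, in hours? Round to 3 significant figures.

0.779 hours

Doubling time t_d = ln(2)/r = 0.6931/0.89 = 0.77882.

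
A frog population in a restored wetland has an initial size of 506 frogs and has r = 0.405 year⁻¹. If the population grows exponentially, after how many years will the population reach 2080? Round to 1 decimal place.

3.5 years

Set N₀·e^(rt) = 2080: e^(0.405·t) = 2080/506 = 4.1107.
0.405·t = ln(4.1107) = 1.4136, so t = 1.4136/0.405 = 3.4903.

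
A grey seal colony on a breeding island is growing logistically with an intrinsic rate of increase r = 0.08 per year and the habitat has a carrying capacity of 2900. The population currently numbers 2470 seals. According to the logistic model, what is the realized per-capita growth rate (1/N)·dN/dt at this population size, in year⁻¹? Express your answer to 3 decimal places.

(1/N)·dN/dt = r(1 − N/K) = 0.08 × (1 − 2470/2900).
= 0.08 × 0.14828 = 0.011862.

0.012 per year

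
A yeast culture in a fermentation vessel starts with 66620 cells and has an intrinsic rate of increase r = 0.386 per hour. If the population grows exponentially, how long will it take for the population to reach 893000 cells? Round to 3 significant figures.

Set N₀·e^(rt) = 893000: e^(0.386·t) = 893000/66620 = 13.404.
0.386·t = ln(13.404) = 2.5956, so t = 2.5956/0.386 = 6.7243.

6.72 hours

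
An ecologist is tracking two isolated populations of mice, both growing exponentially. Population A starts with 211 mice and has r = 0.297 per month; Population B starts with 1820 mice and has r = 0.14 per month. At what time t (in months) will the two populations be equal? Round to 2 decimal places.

Set 211·e^(0.297t) = 1820·e^(0.14t).
e^((0.297 − 0.14)t) = 1820/211 → e^(0.157·t) = 8.6256.
0.157·t = ln(8.6256) = 2.1547, so t = 2.1547/0.157 = 13.724.

13.72 months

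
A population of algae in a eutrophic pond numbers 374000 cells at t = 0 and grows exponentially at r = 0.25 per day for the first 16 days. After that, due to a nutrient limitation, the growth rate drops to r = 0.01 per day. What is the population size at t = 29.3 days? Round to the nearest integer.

23324412 cells

Phase 1: N(16) = 374000·e^(0.25×16) = 374000·e^4 = 2.041971×10^7.
Phase 2 runs for 29.3 − 16 = 13.3 days at r = 0.01.
N(29.3) = 2.041971×10^7·e^(0.01×13.3) = 2.041971×10^7·e^0.133 = 2.332441×10^7.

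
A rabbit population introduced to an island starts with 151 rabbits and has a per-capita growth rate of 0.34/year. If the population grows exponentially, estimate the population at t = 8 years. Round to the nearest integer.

2292 rabbits

N(t) = N₀·e^(rt) = 151 × e^(0.34×8) = 151 × e^2.72.
e^2.72 ≈ 15.18, so N ≈ 151 × 15.18 = 2292.23.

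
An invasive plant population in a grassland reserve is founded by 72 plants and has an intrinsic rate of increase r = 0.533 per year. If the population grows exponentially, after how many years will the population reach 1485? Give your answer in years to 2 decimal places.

5.68 years

Set N₀·e^(rt) = 1485: e^(0.533·t) = 1485/72 = 20.625.
0.533·t = ln(20.625) = 3.0265, so t = 3.0265/0.533 = 5.6782.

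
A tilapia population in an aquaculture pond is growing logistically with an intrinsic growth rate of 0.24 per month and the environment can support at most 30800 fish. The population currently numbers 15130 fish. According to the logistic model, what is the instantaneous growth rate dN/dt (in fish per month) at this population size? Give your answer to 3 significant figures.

dN/dt = rN(1 − N/K) = 0.24 × 15130 × (1 − 15130/30800).
1 − 15130/30800 = 0.50877; dN/dt = 0.24 × 15130 × 0.50877 = 1847.4.

1850 fish per month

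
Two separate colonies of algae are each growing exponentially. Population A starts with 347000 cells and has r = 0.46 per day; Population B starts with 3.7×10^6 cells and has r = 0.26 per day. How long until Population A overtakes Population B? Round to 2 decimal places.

11.83 days

Set 347000·e^(0.46t) = 3.7×10^6·e^(0.26t).
e^((0.46 − 0.26)t) = 3.7×10^6/347000 → e^(0.2·t) = 10.663.
0.2·t = ln(10.663) = 2.3668, so t = 2.3668/0.2 = 11.834.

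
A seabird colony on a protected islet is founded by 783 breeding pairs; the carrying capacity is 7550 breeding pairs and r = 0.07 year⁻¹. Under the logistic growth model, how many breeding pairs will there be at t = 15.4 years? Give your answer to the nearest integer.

A = (K − N₀)/N₀ = (7550 − 783)/783 = 8.6424.
N(t) = K/(1 + A·e^(−rt)) = 7550/(1 + 8.6424×e^(−0.07×15.4)).
e^(−1.078) = 0.34028; denominator = 1 + 8.6424×0.34028 = 3.9408.
N = 7550/3.9408 = 1915.86.

1916 breeding pairs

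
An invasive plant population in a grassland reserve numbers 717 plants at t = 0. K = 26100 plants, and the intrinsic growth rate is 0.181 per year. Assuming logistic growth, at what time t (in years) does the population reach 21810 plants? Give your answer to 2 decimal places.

28.69 years

A = (K − N₀)/N₀ = (26100 − 717)/717 = 35.402.
Solve 26100/(1 + 35.402·e^(−0.181t)) = 21810: 1 + 35.402·e^(−0.181t) = 1.1967, so e^(−0.181t) = 0.0055562.
−0.181·t = ln(0.0055562) = -5.1928, so t = 5.1928/0.181 = 28.69.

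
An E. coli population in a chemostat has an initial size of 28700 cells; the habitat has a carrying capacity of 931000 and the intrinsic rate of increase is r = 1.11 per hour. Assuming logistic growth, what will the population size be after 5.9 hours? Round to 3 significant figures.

A = (K − N₀)/N₀ = (931000 − 28700)/28700 = 31.439.
N(t) = K/(1 + A·e^(−rt)) = 931000/(1 + 31.439×e^(−1.11×5.9)).
e^(−6.549) = 0.0014315; denominator = 1 + 31.439×0.0014315 = 1.045.
N = 931000/1.045 = 890904.

891000 cells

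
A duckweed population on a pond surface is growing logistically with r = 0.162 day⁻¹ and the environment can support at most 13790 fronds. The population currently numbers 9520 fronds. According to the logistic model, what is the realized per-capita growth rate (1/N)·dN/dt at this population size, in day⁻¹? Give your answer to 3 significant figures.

0.0502 per day

(1/N)·dN/dt = r(1 − N/K) = 0.162 × (1 − 9520/13790).
= 0.162 × 0.30964 = 0.050162.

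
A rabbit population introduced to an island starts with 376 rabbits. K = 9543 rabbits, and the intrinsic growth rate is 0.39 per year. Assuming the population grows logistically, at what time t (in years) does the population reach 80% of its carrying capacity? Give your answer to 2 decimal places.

11.74 years

A = (K − N₀)/N₀ = (9543 − 376)/376 = 24.38.
Solve 9543/(1 + 24.38·e^(−0.39t)) = 7634.4: 1 + 24.38·e^(−0.39t) = 1.25, so e^(−0.39t) = 0.0102542.
−0.39·t = ln(0.0102542) = -4.5801, so t = 4.5801/0.39 = 11.744.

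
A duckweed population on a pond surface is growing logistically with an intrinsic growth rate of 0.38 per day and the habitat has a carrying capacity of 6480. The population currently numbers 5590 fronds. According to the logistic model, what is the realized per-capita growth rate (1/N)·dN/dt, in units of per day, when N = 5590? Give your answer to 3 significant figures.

0.0522 per day

(1/N)·dN/dt = r(1 − N/K) = 0.38 × (1 − 5590/6480).
= 0.38 × 0.13735 = 0.052191.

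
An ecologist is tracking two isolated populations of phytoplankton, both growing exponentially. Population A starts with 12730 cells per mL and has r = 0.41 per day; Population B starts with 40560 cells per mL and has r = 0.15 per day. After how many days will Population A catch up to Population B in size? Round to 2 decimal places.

4.46 days

Set 12730·e^(0.41t) = 40560·e^(0.15t).
e^((0.41 − 0.15)t) = 40560/12730 → e^(0.26·t) = 3.1862.
0.26·t = ln(3.1862) = 1.1588, so t = 1.1588/0.26 = 4.457.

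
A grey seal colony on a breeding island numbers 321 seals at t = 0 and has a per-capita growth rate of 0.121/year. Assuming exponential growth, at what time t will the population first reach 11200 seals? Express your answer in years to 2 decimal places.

29.36 years

Set N₀·e^(rt) = 11200: e^(0.121·t) = 11200/321 = 34.891.
0.121·t = ln(34.891) = 3.5522, so t = 3.5522/0.121 = 29.357.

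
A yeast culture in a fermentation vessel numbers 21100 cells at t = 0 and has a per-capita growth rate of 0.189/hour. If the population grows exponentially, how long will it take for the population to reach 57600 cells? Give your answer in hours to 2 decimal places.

Set N₀·e^(rt) = 57600: e^(0.189·t) = 57600/21100 = 2.7299.
0.189·t = ln(2.7299) = 1.0042, so t = 1.0042/0.189 = 5.3135.

5.31 hours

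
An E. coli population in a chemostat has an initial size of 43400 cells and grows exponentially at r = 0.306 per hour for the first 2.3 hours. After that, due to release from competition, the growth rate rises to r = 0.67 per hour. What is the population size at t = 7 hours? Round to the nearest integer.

Phase 1: N(2.3) = 43400·e^(0.306×2.3) = 43400·e^0.7038 = 87729.6.
Phase 2 runs for 7 − 2.3 = 4.7 hours at r = 0.67.
N(7) = 87729.6·e^(0.67×4.7) = 87729.6·e^3.149 = 2.045218×10^6.

2045218 cells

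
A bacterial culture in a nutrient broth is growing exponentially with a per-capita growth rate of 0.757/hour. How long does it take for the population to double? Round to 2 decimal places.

0.92 hours

Doubling time t_d = ln(2)/r = 0.6931/0.757 = 0.91565.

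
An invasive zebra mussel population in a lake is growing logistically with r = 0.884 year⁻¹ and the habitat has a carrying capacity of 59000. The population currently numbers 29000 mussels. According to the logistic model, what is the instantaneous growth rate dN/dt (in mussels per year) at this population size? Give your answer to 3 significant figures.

13000 mussels per year

dN/dt = rN(1 − N/K) = 0.884 × 29000 × (1 − 29000/59000).
1 − 29000/59000 = 0.50847; dN/dt = 0.884 × 29000 × 0.50847 = 13035.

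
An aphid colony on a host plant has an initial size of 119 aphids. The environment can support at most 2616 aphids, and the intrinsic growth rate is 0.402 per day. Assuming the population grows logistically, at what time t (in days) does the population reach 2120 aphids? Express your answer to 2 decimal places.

11.18 days

A = (K − N₀)/N₀ = (2616 − 119)/119 = 20.983.
Solve 2616/(1 + 20.983·e^(−0.402t)) = 2120: 1 + 20.983·e^(−0.402t) = 1.234, so e^(−0.402t) = 0.01115.
−0.402·t = ln(0.01115) = -4.4963, so t = 4.4963/0.402 = 11.185.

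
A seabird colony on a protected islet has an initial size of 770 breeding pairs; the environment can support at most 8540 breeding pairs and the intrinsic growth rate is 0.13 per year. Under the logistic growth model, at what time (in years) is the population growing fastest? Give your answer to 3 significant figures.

Logistic growth is fastest at N = K/2 = 4270.
A = (K − N₀)/N₀ = 10.091. Set K/(1 + A·e^(−rt)) = K/2 → A·e^(−rt) = 1.
e^(−0.13t) = 1/10.091 = 0.0990991, so t = ln(10.091)/0.13 = 2.3116/0.13 = 17.782.

17.8 years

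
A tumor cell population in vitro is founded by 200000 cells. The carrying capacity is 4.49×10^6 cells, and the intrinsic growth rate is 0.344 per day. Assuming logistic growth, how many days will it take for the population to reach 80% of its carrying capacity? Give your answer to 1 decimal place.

A = (K − N₀)/N₀ = (4.49×10^6 − 200000)/200000 = 21.45.
Solve 4.49×10^6/(1 + 21.45·e^(−0.344t)) = 3.592×10^6: 1 + 21.45·e^(−0.344t) = 1.25, so e^(−0.344t) = 0.011655.
−0.344·t = ln(0.011655) = -4.452, so t = 4.452/0.344 = 12.942.

12.9 days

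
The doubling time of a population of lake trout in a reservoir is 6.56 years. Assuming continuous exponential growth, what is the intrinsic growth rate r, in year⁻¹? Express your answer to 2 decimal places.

0.11 per year

r = ln(2)/t_d = 0.6931/6.56 = 0.10566.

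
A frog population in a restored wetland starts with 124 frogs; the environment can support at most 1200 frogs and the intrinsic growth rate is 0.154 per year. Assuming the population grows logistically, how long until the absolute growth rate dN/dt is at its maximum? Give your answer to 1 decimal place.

14.0 years

Logistic growth is fastest at N = K/2 = 600.
A = (K − N₀)/N₀ = 8.6774. Set K/(1 + A·e^(−rt)) = K/2 → A·e^(−rt) = 1.
e^(−0.154t) = 1/8.6774 = 0.115242, so t = ln(8.6774)/0.154 = 2.1607/0.154 = 14.031.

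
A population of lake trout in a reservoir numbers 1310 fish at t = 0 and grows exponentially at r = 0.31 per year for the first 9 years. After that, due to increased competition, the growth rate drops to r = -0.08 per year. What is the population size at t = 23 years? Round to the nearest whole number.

6959 fish

Phase 1: N(9) = 1310·e^(0.31×9) = 1310·e^2.79 = 21328.1.
Phase 2 runs for 23 − 9 = 14 years at r = -0.08.
N(23) = 21328.1·e^(-0.08×14) = 21328.1·e^-1.12 = 6958.94.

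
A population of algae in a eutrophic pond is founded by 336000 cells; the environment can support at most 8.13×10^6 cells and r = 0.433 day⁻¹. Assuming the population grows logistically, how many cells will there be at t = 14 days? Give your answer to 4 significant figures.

A = (K − N₀)/N₀ = (8.13×10^6 − 336000)/336000 = 23.196.
N(t) = K/(1 + A·e^(−rt)) = 8.13×10^6/(1 + 23.196×e^(−0.433×14)).
e^(−6.062) = 0.0023297; denominator = 1 + 23.196×0.0023297 = 1.054.
N = 8.13×10^6/1.054 = 7.713168×10^6.

7713000 cells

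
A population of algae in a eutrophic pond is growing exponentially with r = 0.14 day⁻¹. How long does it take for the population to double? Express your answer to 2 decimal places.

4.95 days

Doubling time t_d = ln(2)/r = 0.6931/0.14 = 4.9511.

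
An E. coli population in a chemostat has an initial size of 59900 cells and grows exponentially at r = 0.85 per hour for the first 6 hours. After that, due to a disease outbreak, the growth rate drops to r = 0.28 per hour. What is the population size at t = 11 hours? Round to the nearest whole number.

Phase 1: N(6) = 59900·e^(0.85×6) = 59900·e^5.1 = 9.824912×10^6.
Phase 2 runs for 11 − 6 = 5 hours at r = 0.28.
N(11) = 9.824912×10^6·e^(0.28×5) = 9.824912×10^6·e^1.4 = 3.984198×10^7.

39841984 cells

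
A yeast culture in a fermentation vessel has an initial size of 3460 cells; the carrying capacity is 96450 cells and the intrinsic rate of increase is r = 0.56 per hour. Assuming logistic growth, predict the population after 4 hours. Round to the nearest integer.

A = (K − N₀)/N₀ = (96450 − 3460)/3460 = 26.876.
N(t) = K/(1 + A·e^(−rt)) = 96450/(1 + 26.876×e^(−0.56×4)).
e^(−2.24) = 0.10646; denominator = 1 + 26.876×0.10646 = 3.8611.
N = 96450/3.8611 = 24979.6.

24980 cells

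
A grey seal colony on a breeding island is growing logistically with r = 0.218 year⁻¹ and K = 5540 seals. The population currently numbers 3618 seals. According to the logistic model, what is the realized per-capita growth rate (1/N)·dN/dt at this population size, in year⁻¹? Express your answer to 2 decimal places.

0.08 per year

(1/N)·dN/dt = r(1 − N/K) = 0.218 × (1 − 3618/5540).
= 0.218 × 0.34693 = 0.075631.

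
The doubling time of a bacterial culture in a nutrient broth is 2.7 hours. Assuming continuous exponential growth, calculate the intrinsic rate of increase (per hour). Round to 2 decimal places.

r = ln(2)/t_d = 0.6931/2.7 = 0.25672.

0.26 per hour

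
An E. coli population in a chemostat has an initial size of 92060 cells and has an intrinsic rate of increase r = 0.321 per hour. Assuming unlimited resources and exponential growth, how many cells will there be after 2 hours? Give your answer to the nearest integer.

N(t) = N₀·e^(rt) = 92060 × e^(0.321×2) = 92060 × e^0.642.
e^0.642 ≈ 1.9003, so N ≈ 92060 × 1.9003 = 174940.

174940 cells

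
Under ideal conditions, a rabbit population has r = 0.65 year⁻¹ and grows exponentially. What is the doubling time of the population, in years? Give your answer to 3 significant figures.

Doubling time t_d = ln(2)/r = 0.6931/0.65 = 1.0664.

1.07 years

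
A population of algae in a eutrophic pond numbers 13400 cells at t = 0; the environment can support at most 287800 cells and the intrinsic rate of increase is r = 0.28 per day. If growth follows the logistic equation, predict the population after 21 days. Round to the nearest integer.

A = (K − N₀)/N₀ = (287800 − 13400)/13400 = 20.478.
N(t) = K/(1 + A·e^(−rt)) = 287800/(1 + 20.478×e^(−0.28×21)).
e^(−5.88) = 0.0027948; denominator = 1 + 20.478×0.0027948 = 1.0572.
N = 287800/1.0572 = 272221.

272221 cells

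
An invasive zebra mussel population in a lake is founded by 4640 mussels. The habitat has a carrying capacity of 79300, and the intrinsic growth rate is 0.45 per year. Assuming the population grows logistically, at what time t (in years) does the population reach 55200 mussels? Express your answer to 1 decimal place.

A = (K − N₀)/N₀ = (79300 − 4640)/4640 = 16.091.
Solve 79300/(1 + 16.091·e^(−0.45t)) = 55200: 1 + 16.091·e^(−0.45t) = 1.4366, so e^(−0.45t) = 0.0271336.
−0.45·t = ln(0.0271336) = -3.607, so t = 3.607/0.45 = 8.0155.

8.0 years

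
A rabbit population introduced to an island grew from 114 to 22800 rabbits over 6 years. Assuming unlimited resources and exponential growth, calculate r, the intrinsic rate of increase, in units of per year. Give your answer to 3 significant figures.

From N(t) = N₀·e^(rt): e^(r·6) = 22800/114 = 200.
r·6 = ln(200) = 5.2983, so r = 5.2983/6 = 0.88305.

0.883 per year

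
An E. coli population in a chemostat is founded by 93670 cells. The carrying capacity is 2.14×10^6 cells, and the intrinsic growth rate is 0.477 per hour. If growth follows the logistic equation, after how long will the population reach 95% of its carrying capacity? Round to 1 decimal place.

12.6 hours

A = (K − N₀)/N₀ = (2.14×10^6 − 93670)/93670 = 21.846.
Solve 2.14×10^6/(1 + 21.846·e^(−0.477t)) = 2.033×10^6: 1 + 21.846·e^(−0.477t) = 1.0526, so e^(−0.477t) = 0.00240919.
−0.477·t = ln(0.00240919) = -6.0285, so t = 6.0285/0.477 = 12.638.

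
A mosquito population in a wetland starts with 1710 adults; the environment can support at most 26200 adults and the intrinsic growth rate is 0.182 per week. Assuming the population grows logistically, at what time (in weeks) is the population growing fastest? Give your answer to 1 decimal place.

Logistic growth is fastest at N = K/2 = 13100.
A = (K − N₀)/N₀ = 14.322. Set K/(1 + A·e^(−rt)) = K/2 → A·e^(−rt) = 1.
e^(−0.182t) = 1/14.322 = 0.0698244, so t = ln(14.322)/0.182 = 2.6618/0.182 = 14.625.

14.6 weeks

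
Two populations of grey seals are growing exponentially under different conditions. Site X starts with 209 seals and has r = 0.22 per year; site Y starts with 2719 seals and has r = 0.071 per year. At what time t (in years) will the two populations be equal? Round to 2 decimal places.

17.22 years

Set 209·e^(0.22t) = 2719·e^(0.071t).
e^((0.22 − 0.071)t) = 2719/209 → e^(0.149·t) = 13.01.
0.149·t = ln(13.01) = 2.5657, so t = 2.5657/0.149 = 17.219.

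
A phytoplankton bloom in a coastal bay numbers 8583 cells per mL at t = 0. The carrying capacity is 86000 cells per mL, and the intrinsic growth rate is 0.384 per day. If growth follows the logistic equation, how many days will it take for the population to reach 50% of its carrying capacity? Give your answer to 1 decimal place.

5.7 days

A = (K − N₀)/N₀ = (86000 − 8583)/8583 = 9.0198.
Solve 86000/(1 + 9.0198·e^(−0.384t)) = 43000: 1 + 9.0198·e^(−0.384t) = 2, so e^(−0.384t) = 0.110867.
−0.384·t = ln(0.110867) = -2.1994, so t = 2.1994/0.384 = 5.7277.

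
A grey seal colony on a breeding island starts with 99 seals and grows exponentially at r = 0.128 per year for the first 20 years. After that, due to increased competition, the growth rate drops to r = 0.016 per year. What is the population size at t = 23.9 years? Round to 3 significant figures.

Phase 1: N(20) = 99·e^(0.128×20) = 99·e^2.56 = 1280.65.
Phase 2 runs for 23.9 − 20 = 3.9 years at r = 0.016.
N(23.9) = 1280.65·e^(0.016×3.9) = 1280.65·e^0.0624 = 1363.1.

1360 seals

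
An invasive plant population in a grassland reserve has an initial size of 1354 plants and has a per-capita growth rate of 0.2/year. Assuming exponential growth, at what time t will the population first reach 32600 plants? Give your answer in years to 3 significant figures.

Set N₀·e^(rt) = 32600: e^(0.2·t) = 32600/1354 = 24.077.
0.2·t = ln(24.077) = 3.1812, so t = 3.1812/0.2 = 15.906.

15.9 years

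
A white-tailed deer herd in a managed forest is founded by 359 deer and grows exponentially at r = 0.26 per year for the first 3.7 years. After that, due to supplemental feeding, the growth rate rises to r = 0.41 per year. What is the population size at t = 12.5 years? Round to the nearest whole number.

34659 deer

Phase 1: N(3.7) = 359·e^(0.26×3.7) = 359·e^0.962 = 939.476.
Phase 2 runs for 12.5 − 3.7 = 8.8 years at r = 0.41.
N(12.5) = 939.476·e^(0.41×8.8) = 939.476·e^3.608 = 34659.3.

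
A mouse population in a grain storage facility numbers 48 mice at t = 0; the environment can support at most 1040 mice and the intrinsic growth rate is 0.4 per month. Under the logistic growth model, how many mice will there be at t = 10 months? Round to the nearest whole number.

A = (K − N₀)/N₀ = (1040 − 48)/48 = 20.667.
N(t) = K/(1 + A·e^(−rt)) = 1040/(1 + 20.667×e^(−0.4×10)).
e^(−4) = 0.018316; denominator = 1 + 20.667×0.018316 = 1.3785.
N = 1040/1.3785 = 754.431.

754 mice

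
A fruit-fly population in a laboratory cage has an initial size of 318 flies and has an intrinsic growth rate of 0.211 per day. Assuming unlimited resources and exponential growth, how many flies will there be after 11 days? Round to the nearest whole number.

3239 flies

N(t) = N₀·e^(rt) = 318 × e^(0.211×11) = 318 × e^2.321.
e^2.321 ≈ 10.186, so N ≈ 318 × 10.186 = 3239.1.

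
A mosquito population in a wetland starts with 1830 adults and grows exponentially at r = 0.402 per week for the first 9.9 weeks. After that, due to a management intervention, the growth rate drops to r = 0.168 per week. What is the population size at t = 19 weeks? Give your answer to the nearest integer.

451654 adults

Phase 1: N(9.9) = 1830·e^(0.402×9.9) = 1830·e^3.98 = 97916.6.
Phase 2 runs for 19 − 9.9 = 9.1 weeks at r = 0.168.
N(19) = 97916.6·e^(0.168×9.1) = 97916.6·e^1.529 = 451654.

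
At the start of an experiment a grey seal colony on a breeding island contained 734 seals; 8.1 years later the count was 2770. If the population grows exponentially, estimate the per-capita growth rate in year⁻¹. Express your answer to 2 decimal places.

0.16 per year

From N(t) = N₀·e^(rt): e^(r·8.1) = 2770/734 = 3.7738.
r·8.1 = ln(3.7738) = 1.3281, so r = 1.3281/8.1 = 0.16396.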